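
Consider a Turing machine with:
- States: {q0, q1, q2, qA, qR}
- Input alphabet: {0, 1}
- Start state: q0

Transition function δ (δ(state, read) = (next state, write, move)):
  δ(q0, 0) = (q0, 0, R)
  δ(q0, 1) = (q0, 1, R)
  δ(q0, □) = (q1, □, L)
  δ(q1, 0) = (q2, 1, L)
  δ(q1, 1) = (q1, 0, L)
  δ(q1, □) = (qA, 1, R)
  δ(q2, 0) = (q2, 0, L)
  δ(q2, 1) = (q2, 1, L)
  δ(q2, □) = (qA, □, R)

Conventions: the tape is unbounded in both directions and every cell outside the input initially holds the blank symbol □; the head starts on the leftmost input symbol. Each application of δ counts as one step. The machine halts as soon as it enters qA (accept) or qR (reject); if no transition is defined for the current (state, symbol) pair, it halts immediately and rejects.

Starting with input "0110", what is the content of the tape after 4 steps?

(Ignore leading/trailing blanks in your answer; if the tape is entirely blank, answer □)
Step 0: [q0]0110 (head at position 0)
Step 1: δ(q0, 0) = (q0, 0, R)  ⊢  0[q0]110 (head at position 1)
Step 2: δ(q0, 1) = (q0, 1, R)  ⊢  01[q0]10 (head at position 2)
Step 3: δ(q0, 1) = (q0, 1, R)  ⊢  011[q0]0 (head at position 3)
Step 4: δ(q0, 0) = (q0, 0, R)  ⊢  0110[q0]□ (head at position 4)
Tape after 4 steps (ignoring surrounding blanks): 0110

Final answer: Tape: 0110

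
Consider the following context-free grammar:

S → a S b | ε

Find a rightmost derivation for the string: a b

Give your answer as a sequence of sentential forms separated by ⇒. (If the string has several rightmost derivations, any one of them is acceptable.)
Start with S.
Step 1: the rightmost non-terminal is S; apply S → a S b:  a S b
Step 2: the rightmost non-terminal is S; apply S → ε:  a b

Final answer: S ⇒ a S b ⇒ a b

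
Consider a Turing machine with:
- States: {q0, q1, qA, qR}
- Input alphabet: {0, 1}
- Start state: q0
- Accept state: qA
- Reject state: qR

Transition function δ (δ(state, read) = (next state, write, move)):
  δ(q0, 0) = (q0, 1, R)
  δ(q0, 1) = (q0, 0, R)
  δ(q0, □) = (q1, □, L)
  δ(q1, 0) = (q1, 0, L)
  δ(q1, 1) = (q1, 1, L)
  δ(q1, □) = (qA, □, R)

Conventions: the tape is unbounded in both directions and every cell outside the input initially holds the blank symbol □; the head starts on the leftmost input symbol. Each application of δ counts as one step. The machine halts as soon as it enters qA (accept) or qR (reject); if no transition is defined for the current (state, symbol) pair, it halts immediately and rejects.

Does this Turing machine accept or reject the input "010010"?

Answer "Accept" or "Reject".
Step 0: [q0]010010 (head at position 0)
Step 1: δ(q0, 0) = (q0, 1, R)  ⊢  1[q0]10010 (head at position 1)
Step 2: δ(q0, 1) = (q0, 0, R)  ⊢  10[q0]0010 (head at position 2)
Step 3: δ(q0, 0) = (q0, 1, R)  ⊢  101[q0]010 (head at position 3)
Step 4: δ(q0, 0) = (q0, 1, R)  ⊢  1011[q0]10 (head at position 4)
Step 5: δ(q0, 1) = (q0, 0, R)  ⊢  10110[q0]0 (head at position 5)
Step 6: δ(q0, 0) = (q0, 1, R)  ⊢  101101[q0]□ (head at position 6)
Step 7: δ(q0, □) = (q1, □, L)  ⊢  10110[q1]1□ (head at position 5)
Step 8: δ(q1, 1) = (q1, 1, L)  ⊢  1011[q1]01□ (head at position 4)
Step 9: δ(q1, 0) = (q1, 0, L)  ⊢  101[q1]101□ (head at position 3)
Step 10: δ(q1, 1) = (q1, 1, L)  ⊢  10[q1]1101□ (head at position 2)
Step 11: δ(q1, 1) = (q1, 1, L)  ⊢  1[q1]01101□ (head at position 1)
Step 12: δ(q1, 0) = (q1, 0, L)  ⊢  [q1]101101□ (head at position 0)
Step 13: δ(q1, 1) = (q1, 1, L)  ⊢  [q1]□101101□ (head at position -1)
Step 14: δ(q1, □) = (qA, □, R)  ⊢  □[qA]101101□ (head at position 0)
The machine is in qA, so it halts and accepts.

Final answer: Accept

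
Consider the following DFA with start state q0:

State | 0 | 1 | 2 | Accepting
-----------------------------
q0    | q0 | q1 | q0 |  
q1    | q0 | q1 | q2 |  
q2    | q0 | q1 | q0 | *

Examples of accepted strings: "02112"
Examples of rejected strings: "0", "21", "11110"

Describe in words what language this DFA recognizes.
strings over {0,1,2} ending with '12'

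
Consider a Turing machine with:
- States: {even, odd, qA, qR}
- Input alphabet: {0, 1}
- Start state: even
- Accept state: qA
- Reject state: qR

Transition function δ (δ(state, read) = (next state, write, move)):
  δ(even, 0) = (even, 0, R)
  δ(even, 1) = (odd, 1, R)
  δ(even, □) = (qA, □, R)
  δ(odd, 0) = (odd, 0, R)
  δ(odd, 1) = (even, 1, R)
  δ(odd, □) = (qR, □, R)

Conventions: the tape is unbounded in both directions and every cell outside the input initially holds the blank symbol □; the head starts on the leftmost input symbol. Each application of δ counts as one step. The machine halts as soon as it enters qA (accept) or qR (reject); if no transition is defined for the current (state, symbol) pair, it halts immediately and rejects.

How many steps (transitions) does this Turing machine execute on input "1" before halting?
Step 0: [even]1 (head at position 0)
Step 1: δ(even, 1) = (odd, 1, R)  ⊢  1[odd]□ (head at position 1)
Step 2: δ(odd, □) = (qR, □, R)  ⊢  1□[qR]□ (head at position 2)
The machine is in qR, so it halts and rejects.
Number of transitions executed: 2.

Final answer: 2 steps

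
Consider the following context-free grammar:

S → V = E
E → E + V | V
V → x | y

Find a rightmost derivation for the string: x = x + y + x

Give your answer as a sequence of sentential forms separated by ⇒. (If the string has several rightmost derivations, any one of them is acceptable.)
Start with S.
Step 1: the rightmost non-terminal is S; apply S → V = E:  V = E
Step 2: the rightmost non-terminal is E; apply E → E + V:  V = E + V
Step 3: the rightmost non-terminal is V; apply V → x:  V = E + x
Step 4: the rightmost non-terminal is E; apply E → E + V:  V = E + V + x
Step 5: the rightmost non-terminal is V; apply V → y:  V = E + y + x
Step 6: the rightmost non-terminal is E; apply E → V:  V = V + y + x
Step 7: the rightmost non-terminal is V; apply V → x:  V = x + y + x
Step 8: the rightmost non-terminal is V; apply V → x:  x = x + y + x

Final answer: S ⇒ V = E ⇒ V = E + V ⇒ V = E + x ⇒ V = E + V + x ⇒ V = E + y + x ⇒ V = V + y + x ⇒ V = x + y + x ⇒ x = x + y + x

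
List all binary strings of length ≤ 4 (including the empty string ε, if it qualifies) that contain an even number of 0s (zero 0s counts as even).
Checking every binary string of length 0 to 4:
  Length 0: accepted: ε | rejected: (none)
  Length 1: accepted: 1 | rejected: 0
  Length 2: accepted: 00, 11 | rejected: 01, 10
  Length 3: accepted: 001, 010, 100, 111 | rejected: 000, 011, 101, 110
  Length 4: accepted: 0000, 0011, 0101, 0110, 1001, 1010, 1100, 1111 | rejected: 0001, 0010, 0100, 0111, 1000, 1011, 1101, 1110
Total: 16 string(s).

Final answer: ε, 1, 00, 11, 001, 010, 100, 111, 0000, 0011, 0101, 0110, 1001, 1010, 1100, 1111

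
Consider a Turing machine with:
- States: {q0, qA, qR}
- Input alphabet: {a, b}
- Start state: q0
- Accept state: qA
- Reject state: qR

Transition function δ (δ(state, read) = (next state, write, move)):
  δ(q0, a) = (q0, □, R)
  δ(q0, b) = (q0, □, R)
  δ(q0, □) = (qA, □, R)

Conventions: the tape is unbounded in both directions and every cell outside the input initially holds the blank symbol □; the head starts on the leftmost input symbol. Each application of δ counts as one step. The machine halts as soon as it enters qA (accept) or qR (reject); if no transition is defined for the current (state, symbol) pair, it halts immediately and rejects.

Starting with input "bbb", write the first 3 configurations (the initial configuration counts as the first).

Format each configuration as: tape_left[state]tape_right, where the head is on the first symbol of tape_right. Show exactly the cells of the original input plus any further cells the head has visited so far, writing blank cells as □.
Step 0: [q0]bbb (head at position 0)
Step 1: δ(q0, b) = (q0, □, R)  ⊢  □[q0]bb (head at position 1)
Step 2: δ(q0, b) = (q0, □, R)  ⊢  □□[q0]b (head at position 2)

Final answer: [q0]bbb ⊢ □[q0]bb ⊢ □□[q0]b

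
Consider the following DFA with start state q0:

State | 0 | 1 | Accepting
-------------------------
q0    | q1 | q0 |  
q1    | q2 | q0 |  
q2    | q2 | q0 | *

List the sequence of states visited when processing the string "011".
q0 → q1 → q0 → q0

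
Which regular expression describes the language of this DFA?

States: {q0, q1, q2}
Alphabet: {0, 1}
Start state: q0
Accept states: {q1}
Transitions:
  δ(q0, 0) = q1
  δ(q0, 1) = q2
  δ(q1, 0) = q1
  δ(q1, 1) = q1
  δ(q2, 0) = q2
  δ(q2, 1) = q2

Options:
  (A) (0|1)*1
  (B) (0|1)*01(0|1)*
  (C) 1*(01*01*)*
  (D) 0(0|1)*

Testing sample strings against the DFA:
  '0010' -> accepted
  '00' -> accepted
  '10011' -> rejected
  '11001' -> rejected
Checking each option for a counterexample:
  (A) (0|1)*1: '0' is accepted by the DFA but does not match the regex → eliminated
  (B) (0|1)*01(0|1)*: '0' is accepted by the DFA but does not match the regex → eliminated
  (C) 1*(01*01*)*: ε is rejected by the DFA but matches the regex → eliminated
  (D) 0(0|1)*: agrees with the DFA on all strings of length ≤ 4
Only (D) 0(0|1)* is consistent with the DFA.

Final answer: (D) 0(0|1)*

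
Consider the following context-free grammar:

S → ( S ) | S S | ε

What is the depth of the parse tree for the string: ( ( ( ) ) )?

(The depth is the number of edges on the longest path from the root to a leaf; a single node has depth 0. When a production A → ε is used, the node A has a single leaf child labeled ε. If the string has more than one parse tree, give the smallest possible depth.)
The string is 3 nested pairs. The shallowest parse tree applies S → ( S ) 3 times (one node per nested pair, each a child of the previous) and then S → ε in the middle.
S nodes at depths 0..3, ε leaf at depth 4; parentheses leaves are at depths 1..3.
(Using S → S S with an S → ε child anywhere only adds levels, so it cannot give a shallower tree.)
Depth = 4.

Final answer: 4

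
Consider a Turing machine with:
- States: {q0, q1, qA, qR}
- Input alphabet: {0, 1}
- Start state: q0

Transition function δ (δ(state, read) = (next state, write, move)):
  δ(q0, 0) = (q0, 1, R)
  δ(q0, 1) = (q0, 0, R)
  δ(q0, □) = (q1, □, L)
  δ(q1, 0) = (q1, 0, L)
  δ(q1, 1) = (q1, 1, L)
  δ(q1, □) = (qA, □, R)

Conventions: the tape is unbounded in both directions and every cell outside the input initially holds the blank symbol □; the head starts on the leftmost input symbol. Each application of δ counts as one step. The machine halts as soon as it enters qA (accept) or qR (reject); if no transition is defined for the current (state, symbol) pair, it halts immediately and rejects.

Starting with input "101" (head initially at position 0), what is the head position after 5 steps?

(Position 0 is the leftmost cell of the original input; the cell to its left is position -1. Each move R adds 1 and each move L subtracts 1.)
Step 0: [q0]101 (head at position 0)
Step 1: δ(q0, 1) = (q0, 0, R)  ⊢  0[q0]01 (head at position 1)
Step 2: δ(q0, 0) = (q0, 1, R)  ⊢  01[q0]1 (head at position 2)
Step 3: δ(q0, 1) = (q0, 0, R)  ⊢  010[q0]□ (head at position 3)
Step 4: δ(q0, □) = (q1, □, L)  ⊢  01[q1]0□ (head at position 2)
Step 5: δ(q1, 0) = (q1, 0, L)  ⊢  0[q1]10□ (head at position 1)
Head position after 5 steps: 1

Final answer: Position 1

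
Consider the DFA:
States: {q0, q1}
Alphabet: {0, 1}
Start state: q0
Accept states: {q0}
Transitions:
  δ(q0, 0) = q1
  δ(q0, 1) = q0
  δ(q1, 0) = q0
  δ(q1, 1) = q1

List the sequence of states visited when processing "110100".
Starting at q0
Read '1': q0 -> q0
Read '1': q0 -> q0
Read '0': q0 -> q1
Read '1': q1 -> q1
Read '0': q1 -> q0
Read '0': q0 -> q1

Final answer: q0 -> q0 -> q0 -> q1 -> q1 -> q0 -> q1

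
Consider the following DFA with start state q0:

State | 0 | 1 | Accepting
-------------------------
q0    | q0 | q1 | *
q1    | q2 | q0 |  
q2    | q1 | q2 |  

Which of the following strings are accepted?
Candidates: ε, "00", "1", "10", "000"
ε: q0; q0 is accepting → accepted
"00": q0 → q0 → q0; q0 is accepting → accepted
"1": q0 → q1; q1 is not accepting → rejected
"10": q0 → q1 → q2; q2 is not accepting → rejected
"000": q0 → q0 → q0 → q0; q0 is accepting → accepted

Final answer: ε, "00", "000"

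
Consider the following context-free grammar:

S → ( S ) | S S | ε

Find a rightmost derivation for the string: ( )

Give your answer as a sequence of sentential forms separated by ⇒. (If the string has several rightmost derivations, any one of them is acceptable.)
Start with S.
Step 1: the rightmost non-terminal is S; apply S → ( S ):  ( S )
Step 2: the rightmost non-terminal is S; apply S → ε:  ( )

Final answer: S ⇒ ( S ) ⇒ ( )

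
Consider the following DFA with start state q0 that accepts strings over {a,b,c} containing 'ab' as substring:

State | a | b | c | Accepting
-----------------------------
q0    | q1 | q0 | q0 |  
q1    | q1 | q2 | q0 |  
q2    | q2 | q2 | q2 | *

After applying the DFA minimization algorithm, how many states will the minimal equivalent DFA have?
All 3 states are reachable from q0, so none can be removed as unreachable.
Table-filling: first mark every (accepting, non-accepting) pair as distinguishable (accepting: {q2}; non-accepting: {q0, q1}).
Round 1: (q0, q1) on 'b' go to q0 and q2, already distinguishable → mark.
Every pair of states is distinguishable, so the DFA is already minimal.
Equivalence classes: {q0}, {q1}, {q2} → 3 states.

Final answer: 3 states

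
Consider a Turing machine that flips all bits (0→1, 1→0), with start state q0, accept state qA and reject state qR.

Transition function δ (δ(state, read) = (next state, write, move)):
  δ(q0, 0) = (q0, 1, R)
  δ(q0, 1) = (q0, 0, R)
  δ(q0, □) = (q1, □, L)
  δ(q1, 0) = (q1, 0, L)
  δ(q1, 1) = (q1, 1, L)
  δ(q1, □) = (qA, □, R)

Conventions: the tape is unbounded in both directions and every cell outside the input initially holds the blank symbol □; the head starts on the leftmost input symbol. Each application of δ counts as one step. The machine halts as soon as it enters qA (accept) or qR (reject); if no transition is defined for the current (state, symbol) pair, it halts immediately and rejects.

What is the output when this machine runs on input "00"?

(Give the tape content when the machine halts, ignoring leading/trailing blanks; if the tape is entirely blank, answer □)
Step 0: [q0]00 (head at position 0)
Step 1: δ(q0, 0) = (q0, 1, R)  ⊢  1[q0]0 (head at position 1)
Step 2: δ(q0, 0) = (q0, 1, R)  ⊢  11[q0]□ (head at position 2)
Step 3: δ(q0, □) = (q1, □, L)  ⊢  1[q1]1□ (head at position 1)
Step 4: δ(q1, 1) = (q1, 1, L)  ⊢  [q1]11□ (head at position 0)
Step 5: δ(q1, 1) = (q1, 1, L)  ⊢  [q1]□11□ (head at position -1)
Step 6: δ(q1, □) = (qA, □, R)  ⊢  □[qA]11□ (head at position 0)
The machine is in qA, so it halts and accepts.
Tape content when halted (ignoring surrounding blanks): 11

Final answer: Output: 11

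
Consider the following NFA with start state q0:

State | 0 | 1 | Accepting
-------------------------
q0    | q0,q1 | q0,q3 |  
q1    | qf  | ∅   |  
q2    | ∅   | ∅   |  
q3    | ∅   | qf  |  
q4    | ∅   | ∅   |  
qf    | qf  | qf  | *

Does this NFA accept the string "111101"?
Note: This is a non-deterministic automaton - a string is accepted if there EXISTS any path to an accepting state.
Track the set of states the NFA could be in: start {q0}
Read '1': {q0} → {q0, q3}
Read '1': {q0, q3} → {q0, q3, qf}
Read '1': {q0, q3, qf} → {q0, q3, qf}
Read '1': {q0, q3, qf} → {q0, q3, qf}
Read '0': {q0, q3, qf} → {q0, q1, qf}
Read '1': {q0, q1, qf} → {q0, q3, qf}
Final set {q0, q3, qf} contains accepting state(s) {qf} → accepted.

Final answer: Yes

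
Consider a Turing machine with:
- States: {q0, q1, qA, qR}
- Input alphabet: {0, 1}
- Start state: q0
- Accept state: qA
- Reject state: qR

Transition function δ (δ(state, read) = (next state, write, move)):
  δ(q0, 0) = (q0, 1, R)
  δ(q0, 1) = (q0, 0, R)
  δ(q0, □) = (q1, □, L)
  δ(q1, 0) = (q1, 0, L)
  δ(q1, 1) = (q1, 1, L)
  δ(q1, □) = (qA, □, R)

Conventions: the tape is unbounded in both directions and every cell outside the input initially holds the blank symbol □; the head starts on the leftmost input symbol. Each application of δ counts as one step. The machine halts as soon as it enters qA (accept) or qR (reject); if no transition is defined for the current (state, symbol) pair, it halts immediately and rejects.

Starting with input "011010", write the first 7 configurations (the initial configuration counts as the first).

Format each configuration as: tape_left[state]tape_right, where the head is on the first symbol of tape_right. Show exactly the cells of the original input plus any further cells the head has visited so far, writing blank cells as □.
Step 0: [q0]011010 (head at position 0)
Step 1: δ(q0, 0) = (q0, 1, R)  ⊢  1[q0]11010 (head at position 1)
Step 2: δ(q0, 1) = (q0, 0, R)  ⊢  10[q0]1010 (head at position 2)
Step 3: δ(q0, 1) = (q0, 0, R)  ⊢  100[q0]010 (head at position 3)
Step 4: δ(q0, 0) = (q0, 1, R)  ⊢  1001[q0]10 (head at position 4)
Step 5: δ(q0, 1) = (q0, 0, R)  ⊢  10010[q0]0 (head at position 5)
Step 6: δ(q0, 0) = (q0, 1, R)  ⊢  100101[q0]□ (head at position 6)

Final answer: [q0]011010 ⊢ 1[q0]11010 ⊢ 10[q0]1010 ⊢ 100[q0]010 ⊢ 1001[q0]10 ⊢ 10010[q0]0 ⊢ 100101[q0]□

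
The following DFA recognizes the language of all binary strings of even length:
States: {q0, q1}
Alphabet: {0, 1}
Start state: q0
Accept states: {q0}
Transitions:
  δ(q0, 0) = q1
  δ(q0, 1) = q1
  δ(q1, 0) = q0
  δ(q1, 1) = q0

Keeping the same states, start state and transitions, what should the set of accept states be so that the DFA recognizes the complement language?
The DFA is complete (every state has a transition on every symbol), so the complement
is recognized by the same DFA with accepting and non-accepting states swapped.
Original accept states: {q0}
Complement accept states = All states - Original accept states
= {q0, q1} - {q0}
= {q1}
Complement language: strings of ODD length

Final answer: {q1}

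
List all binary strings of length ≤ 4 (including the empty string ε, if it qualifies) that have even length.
Checking every binary string of length 0 to 4:
  Length 0: accepted: ε | rejected: (none)
  Length 1: accepted: (none) | rejected: 0, 1
  Length 2: accepted: 00, 01, 10, 11 | rejected: (none)
  Length 3: accepted: (none) | rejected: 000, 001, 010, 011, 100, 101, 110, 111
  Length 4: accepted: 0000, 0001, 0010, 0011, 0100, 0101, 0110, 0111, 1000, 1001, 1010, 1011, 1100, 1101, 1110, 1111 | rejected: (none)
Total: 21 string(s).

Final answer: ε, 00, 01, 10, 11, 0000, 0001, 0010, 0011, 0100, 0101, 0110, 0111, 1000, 1001, 1010, 1011, 1100, 1101, 1110, 1111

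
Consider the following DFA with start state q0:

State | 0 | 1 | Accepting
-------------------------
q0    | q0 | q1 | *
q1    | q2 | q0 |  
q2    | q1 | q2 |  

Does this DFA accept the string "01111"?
Start in q0.
Read '0': q0 → q0
Read '1': q0 → q1
Read '1': q1 → q0
Read '1': q0 → q1
Read '1': q1 → q0
Final state q0 is accepting, so the string is accepted.

Final answer: Yes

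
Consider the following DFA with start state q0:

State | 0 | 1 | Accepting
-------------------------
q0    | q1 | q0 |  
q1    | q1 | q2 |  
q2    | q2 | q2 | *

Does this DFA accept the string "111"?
Start in q0.
Read '1': q0 → q0
Read '1': q0 → q0
Read '1': q0 → q0
Final state q0 is not accepting, so the string is rejected.

Final answer: No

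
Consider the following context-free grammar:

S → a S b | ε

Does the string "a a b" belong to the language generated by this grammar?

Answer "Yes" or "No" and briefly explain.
Every derivation applies S → a S b some number n of times and then S → ε, producing a^n b^n with equally many a's and b's. The string a a b has two a's but only one b, so it cannot be derived.

Final answer: No - no valid derivation exists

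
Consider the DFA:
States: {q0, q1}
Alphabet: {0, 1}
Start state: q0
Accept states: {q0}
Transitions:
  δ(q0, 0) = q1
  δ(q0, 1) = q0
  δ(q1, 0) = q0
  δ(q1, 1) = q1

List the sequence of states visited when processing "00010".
Starting at q0
Read '0': q0 -> q1
Read '0': q1 -> q0
Read '0': q0 -> q1
Read '1': q1 -> q1
Read '0': q1 -> q0

Final answer: q0 -> q1 -> q0 -> q1 -> q1 -> q0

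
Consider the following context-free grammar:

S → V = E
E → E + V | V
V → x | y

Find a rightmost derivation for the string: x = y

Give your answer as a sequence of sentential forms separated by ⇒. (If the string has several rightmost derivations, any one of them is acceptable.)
Start with S.
Step 1: the rightmost non-terminal is S; apply S → V = E:  V = E
Step 2: the rightmost non-terminal is E; apply E → V:  V = V
Step 3: the rightmost non-terminal is V; apply V → y:  V = y
Step 4: the rightmost non-terminal is V; apply V → x:  x = y

Final answer: S ⇒ V = E ⇒ V = V ⇒ V = y ⇒ x = y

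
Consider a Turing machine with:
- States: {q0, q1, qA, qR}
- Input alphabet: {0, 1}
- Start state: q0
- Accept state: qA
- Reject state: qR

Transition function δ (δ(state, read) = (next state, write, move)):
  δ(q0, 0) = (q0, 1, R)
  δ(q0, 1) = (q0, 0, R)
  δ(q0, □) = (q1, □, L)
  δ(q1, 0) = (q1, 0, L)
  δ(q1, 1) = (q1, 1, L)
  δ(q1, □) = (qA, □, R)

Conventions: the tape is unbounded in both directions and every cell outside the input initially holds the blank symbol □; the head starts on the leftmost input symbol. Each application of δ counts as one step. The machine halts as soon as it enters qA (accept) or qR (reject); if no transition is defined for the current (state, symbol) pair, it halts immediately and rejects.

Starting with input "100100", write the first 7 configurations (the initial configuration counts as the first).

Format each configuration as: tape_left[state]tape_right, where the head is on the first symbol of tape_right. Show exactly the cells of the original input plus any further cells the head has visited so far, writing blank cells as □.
Step 0: [q0]100100 (head at position 0)
Step 1: δ(q0, 1) = (q0, 0, R)  ⊢  0[q0]00100 (head at position 1)
Step 2: δ(q0, 0) = (q0, 1, R)  ⊢  01[q0]0100 (head at position 2)
Step 3: δ(q0, 0) = (q0, 1, R)  ⊢  011[q0]100 (head at position 3)
Step 4: δ(q0, 1) = (q0, 0, R)  ⊢  0110[q0]00 (head at position 4)
Step 5: δ(q0, 0) = (q0, 1, R)  ⊢  01101[q0]0 (head at position 5)
Step 6: δ(q0, 0) = (q0, 1, R)  ⊢  011011[q0]□ (head at position 6)

Final answer: [q0]100100 ⊢ 0[q0]00100 ⊢ 01[q0]0100 ⊢ 011[q0]100 ⊢ 0110[q0]00 ⊢ 01101[q0]0 ⊢ 011011[q0]□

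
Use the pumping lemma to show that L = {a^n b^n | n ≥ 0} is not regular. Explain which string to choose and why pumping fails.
Language: L = {a^n b^n | n ≥ 0} (equal numbers of a's followed by b's)
Step 1: Assume for contradiction that L is regular, with pumping length p.
Step 2: Choose s = a^p b^p. Then s ∈ L (it has p a's followed by p b's) and |s| ≥ p.
Step 3: Consider any decomposition s = xyz with |xy| ≤ p and |y| > 0. Since |xy| ≤ p and the first p symbols of s are all a's, y = a^k for some k with 1 ≤ k ≤ p.
Step 4: Pumping up (i = 2): xy²z = a^(p+k) b^p, which has more a's than b's, so xy²z ∉ L.
This contradicts the pumping lemma, so L is not regular.

Final answer: Choose s = a^p b^p. Since |xy| ≤ p, y = a^k with k ≥ 1. Then xy²z = a^(p+k) b^p ∉ L.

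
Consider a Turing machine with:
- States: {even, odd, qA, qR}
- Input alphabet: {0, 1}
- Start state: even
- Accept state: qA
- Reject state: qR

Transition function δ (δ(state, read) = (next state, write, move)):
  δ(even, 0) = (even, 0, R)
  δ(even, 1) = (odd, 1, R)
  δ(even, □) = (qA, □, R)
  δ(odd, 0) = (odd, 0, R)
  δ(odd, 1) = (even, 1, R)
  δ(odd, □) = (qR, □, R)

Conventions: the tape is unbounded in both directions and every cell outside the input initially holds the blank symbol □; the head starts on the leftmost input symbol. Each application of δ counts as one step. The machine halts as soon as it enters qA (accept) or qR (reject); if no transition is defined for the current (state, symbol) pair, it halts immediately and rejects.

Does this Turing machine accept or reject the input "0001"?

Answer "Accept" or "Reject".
Step 0: [even]0001 (head at position 0)
Step 1: δ(even, 0) = (even, 0, R)  ⊢  0[even]001 (head at position 1)
Step 2: δ(even, 0) = (even, 0, R)  ⊢  00[even]01 (head at position 2)
Step 3: δ(even, 0) = (even, 0, R)  ⊢  000[even]1 (head at position 3)
Step 4: δ(even, 1) = (odd, 1, R)  ⊢  0001[odd]□ (head at position 4)
Step 5: δ(odd, □) = (qR, □, R)  ⊢  0001□[qR]□ (head at position 5)
The machine is in qR, so it halts and rejects.

Final answer: Reject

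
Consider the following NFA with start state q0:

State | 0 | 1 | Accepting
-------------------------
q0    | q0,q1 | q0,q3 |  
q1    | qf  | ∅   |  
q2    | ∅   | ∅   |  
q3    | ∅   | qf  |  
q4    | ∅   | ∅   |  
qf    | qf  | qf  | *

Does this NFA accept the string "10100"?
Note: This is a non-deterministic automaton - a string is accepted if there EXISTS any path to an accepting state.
Track the set of states the NFA could be in: start {q0}
Read '1': {q0} → {q0, q3}
Read '0': {q0, q3} → {q0, q1}
Read '1': {q0, q1} → {q0, q3}
Read '0': {q0, q3} → {q0, q1}
Read '0': {q0, q1} → {q0, q1, qf}
Final set {q0, q1, qf} contains accepting state(s) {qf} → accepted.

Final answer: Yes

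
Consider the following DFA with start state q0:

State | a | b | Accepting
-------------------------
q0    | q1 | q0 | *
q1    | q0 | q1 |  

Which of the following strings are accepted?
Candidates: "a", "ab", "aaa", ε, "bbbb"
"a": q0 → q1; q1 is not accepting → rejected
"ab": q0 → q1 → q1; q1 is not accepting → rejected
"aaa": q0 → q1 → q0 → q1; q1 is not accepting → rejected
ε: q0; q0 is accepting → accepted
"bbbb": q0 → q0 → q0 → q0 → q0; q0 is accepting → accepted

Final answer: ε, "bbbb"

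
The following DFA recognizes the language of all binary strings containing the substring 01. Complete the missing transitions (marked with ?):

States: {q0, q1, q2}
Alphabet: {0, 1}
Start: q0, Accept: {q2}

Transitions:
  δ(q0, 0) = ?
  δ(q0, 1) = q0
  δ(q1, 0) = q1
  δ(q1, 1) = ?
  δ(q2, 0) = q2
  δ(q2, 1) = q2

What each state remembers (consistent with the given transitions and accept states):
  q0: 01 not seen yet and the last symbol was not 0
  q1: 01 not seen yet and the last symbol was 0
  q2: the substring 01 has already been seen
Filling in the missing entries:
  δ(q0, 0): in q0 (01 not seen yet and the last symbol was not 0), after reading 0 we have: 01 not seen yet and the last symbol was 0 → q1
  δ(q1, 1): in q1 (01 not seen yet and the last symbol was 0), after reading 1 we have: the substring 01 has already been seen → q2

Final answer: δ(q0, 0) = q1; δ(q1, 1) = q2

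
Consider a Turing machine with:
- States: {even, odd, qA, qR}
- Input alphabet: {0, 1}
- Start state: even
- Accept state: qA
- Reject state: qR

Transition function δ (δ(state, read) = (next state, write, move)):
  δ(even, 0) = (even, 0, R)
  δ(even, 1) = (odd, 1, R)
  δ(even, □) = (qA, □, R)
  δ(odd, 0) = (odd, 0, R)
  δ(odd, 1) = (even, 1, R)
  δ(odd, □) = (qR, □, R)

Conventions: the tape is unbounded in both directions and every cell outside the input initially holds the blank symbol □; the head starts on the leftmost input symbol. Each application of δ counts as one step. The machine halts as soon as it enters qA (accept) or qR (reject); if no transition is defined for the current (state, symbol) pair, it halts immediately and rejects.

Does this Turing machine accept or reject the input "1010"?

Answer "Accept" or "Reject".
Step 0: [even]1010 (head at position 0)
Step 1: δ(even, 1) = (odd, 1, R)  ⊢  1[odd]010 (head at position 1)
Step 2: δ(odd, 0) = (odd, 0, R)  ⊢  10[odd]10 (head at position 2)
Step 3: δ(odd, 1) = (even, 1, R)  ⊢  101[even]0 (head at position 3)
Step 4: δ(even, 0) = (even, 0, R)  ⊢  1010[even]□ (head at position 4)
Step 5: δ(even, □) = (qA, □, R)  ⊢  1010□[qA]□ (head at position 5)
The machine is in qA, so it halts and accepts.

Final answer: Accept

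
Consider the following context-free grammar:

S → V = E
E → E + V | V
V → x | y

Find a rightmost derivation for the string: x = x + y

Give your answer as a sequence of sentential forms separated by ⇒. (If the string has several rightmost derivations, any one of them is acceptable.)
Start with S.
Step 1: the rightmost non-terminal is S; apply S → V = E:  V = E
Step 2: the rightmost non-terminal is E; apply E → E + V:  V = E + V
Step 3: the rightmost non-terminal is V; apply V → y:  V = E + y
Step 4: the rightmost non-terminal is E; apply E → V:  V = V + y
Step 5: the rightmost non-terminal is V; apply V → x:  V = x + y
Step 6: the rightmost non-terminal is V; apply V → x:  x = x + y

Final answer: S ⇒ V = E ⇒ V = E + V ⇒ V = E + y ⇒ V = V + y ⇒ V = x + y ⇒ x = x + y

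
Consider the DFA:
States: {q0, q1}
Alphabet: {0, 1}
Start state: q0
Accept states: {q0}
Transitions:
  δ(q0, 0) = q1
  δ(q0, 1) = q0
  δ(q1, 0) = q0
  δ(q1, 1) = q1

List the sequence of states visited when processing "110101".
Starting at q0
Read '1': q0 -> q0
Read '1': q0 -> q0
Read '0': q0 -> q1
Read '1': q1 -> q1
Read '0': q1 -> q0
Read '1': q0 -> q0

Final answer: q0 -> q0 -> q0 -> q1 -> q1 -> q0 -> q0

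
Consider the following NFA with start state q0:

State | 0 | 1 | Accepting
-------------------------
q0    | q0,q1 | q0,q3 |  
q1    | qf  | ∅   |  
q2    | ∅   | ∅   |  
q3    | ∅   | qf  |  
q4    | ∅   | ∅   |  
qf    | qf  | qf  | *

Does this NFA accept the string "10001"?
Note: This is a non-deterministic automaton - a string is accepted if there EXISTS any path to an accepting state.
Track the set of states the NFA could be in: start {q0}
Read '1': {q0} → {q0, q3}
Read '0': {q0, q3} → {q0, q1}
Read '0': {q0, q1} → {q0, q1, qf}
Read '0': {q0, q1, qf} → {q0, q1, qf}
Read '1': {q0, q1, qf} → {q0, q3, qf}
Final set {q0, q3, qf} contains accepting state(s) {qf} → accepted.

Final answer: Yes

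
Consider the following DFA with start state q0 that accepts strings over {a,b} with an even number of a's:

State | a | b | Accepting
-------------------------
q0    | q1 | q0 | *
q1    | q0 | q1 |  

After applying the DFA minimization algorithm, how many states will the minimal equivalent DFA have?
All 2 states are reachable from q0, so none can be removed as unreachable.
Table-filling: first mark every (accepting, non-accepting) pair as distinguishable (accepting: {q0}; non-accepting: {q1}).
Every pair of states is distinguishable, so the DFA is already minimal.
Equivalence classes: {q0}, {q1} → 2 states.

Final answer: 2 states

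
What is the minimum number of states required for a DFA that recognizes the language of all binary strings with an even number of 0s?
Language: binary strings with an even number of 0s
Lower bound (Myhill–Nerode): the prefixes ε, 0 are pairwise distinguishable:
  ε vs 0: suffix ε distinguishes them (ε has zero 0s (accepted), 0 has one 0 (rejected))
So any DFA needs at least 2 states.
Upper bound: a DFA with 2 states exists (one state per class above).
Minimum states: 2

Final answer: 2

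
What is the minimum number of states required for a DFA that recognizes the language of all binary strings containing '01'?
Language: binary strings containing '01'
Lower bound (Myhill–Nerode): the prefixes ε, 0, 01 are pairwise distinguishable:
  ε vs 01: suffix ε distinguishes them (ε is rejected, 01 is accepted)
  0 vs 01: suffix ε distinguishes them (0 is rejected, 01 is accepted)
  ε vs 0: suffix 1 distinguishes them (ε·1 = 1 is rejected, 0·1 = 01 is accepted)
So any DFA needs at least 3 states.
Upper bound: a DFA with 3 states exists (one state per class above: 'no progress', 'last symbol 0', and 'seen 01' (accepting sink)).
Minimum states: 3

Final answer: 3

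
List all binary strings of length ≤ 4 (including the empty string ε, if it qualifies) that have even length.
Checking every binary string of length 0 to 4:
  Length 0: accepted: ε | rejected: (none)
  Length 1: accepted: (none) | rejected: 0, 1
  Length 2: accepted: 00, 01, 10, 11 | rejected: (none)
  Length 3: accepted: (none) | rejected: 000, 001, 010, 011, 100, 101, 110, 111
  Length 4: accepted: 0000, 0001, 0010, 0011, 0100, 0101, 0110, 0111, 1000, 1001, 1010, 1011, 1100, 1101, 1110, 1111 | rejected: (none)
Total: 21 string(s).

Final answer: ε, 00, 01, 10, 11, 0000, 0001, 0010, 0011, 0100, 0101, 0110, 0111, 1000, 1001, 1010, 1011, 1100, 1101, 1110, 1111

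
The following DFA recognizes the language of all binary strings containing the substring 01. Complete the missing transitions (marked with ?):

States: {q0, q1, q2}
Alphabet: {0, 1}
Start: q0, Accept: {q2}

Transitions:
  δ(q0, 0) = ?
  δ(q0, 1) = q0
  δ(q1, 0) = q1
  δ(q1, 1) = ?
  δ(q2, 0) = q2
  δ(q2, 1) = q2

What each state remembers (consistent with the given transitions and accept states):
  q0: 01 not seen yet and the last symbol was not 0
  q1: 01 not seen yet and the last symbol was 0
  q2: the substring 01 has already been seen
Filling in the missing entries:
  δ(q0, 0): in q0 (01 not seen yet and the last symbol was not 0), after reading 0 we have: 01 not seen yet and the last symbol was 0 → q1
  δ(q1, 1): in q1 (01 not seen yet and the last symbol was 0), after reading 1 we have: the substring 01 has already been seen → q2

Final answer: δ(q0, 0) = q1; δ(q1, 1) = q2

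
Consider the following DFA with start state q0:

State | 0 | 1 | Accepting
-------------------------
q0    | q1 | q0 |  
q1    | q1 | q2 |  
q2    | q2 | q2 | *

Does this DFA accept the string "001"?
Start in q0.
Read '0': q0 → q1
Read '0': q1 → q1
Read '1': q1 → q2
Final state q2 is accepting, so the string is accepted.

Final answer: Yes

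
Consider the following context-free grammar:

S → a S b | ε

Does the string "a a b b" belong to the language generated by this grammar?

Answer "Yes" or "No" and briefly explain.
A derivation exists: S ⇒ a S b ⇒ a a S b b ⇒ a a b b (using S → a S b twice, then S → ε).

Final answer: Yes - a valid derivation exists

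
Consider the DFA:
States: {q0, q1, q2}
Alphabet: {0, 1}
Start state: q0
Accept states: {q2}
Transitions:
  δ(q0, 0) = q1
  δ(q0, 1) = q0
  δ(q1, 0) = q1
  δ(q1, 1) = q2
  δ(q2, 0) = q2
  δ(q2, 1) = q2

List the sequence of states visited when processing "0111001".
Starting at q0
Read '0': q0 -> q1
Read '1': q1 -> q2
Read '1': q2 -> q2
Read '1': q2 -> q2
Read '0': q2 -> q2
Read '0': q2 -> q2
Read '1': q2 -> q2

Final answer: q0 -> q1 -> q2 -> q2 -> q2 -> q2 -> q2 -> q2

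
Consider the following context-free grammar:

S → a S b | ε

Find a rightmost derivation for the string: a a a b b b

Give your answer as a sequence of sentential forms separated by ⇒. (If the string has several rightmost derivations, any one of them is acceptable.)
Start with S.
Step 1: the rightmost non-terminal is S; apply S → a S b:  a S b
Step 2: the rightmost non-terminal is S; apply S → a S b:  a a S b b
Step 3: the rightmost non-terminal is S; apply S → a S b:  a a a S b b b
Step 4: the rightmost non-terminal is S; apply S → ε:  a a a b b b

Final answer: S ⇒ a S b ⇒ a a S b b ⇒ a a a S b b b ⇒ a a a b b b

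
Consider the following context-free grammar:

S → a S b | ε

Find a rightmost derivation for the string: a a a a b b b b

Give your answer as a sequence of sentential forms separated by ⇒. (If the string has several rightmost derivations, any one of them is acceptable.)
Start with S.
Step 1: the rightmost non-terminal is S; apply S → a S b:  a S b
Step 2: the rightmost non-terminal is S; apply S → a S b:  a a S b b
Step 3: the rightmost non-terminal is S; apply S → a S b:  a a a S b b b
Step 4: the rightmost non-terminal is S; apply S → a S b:  a a a a S b b b b
Step 5: the rightmost non-terminal is S; apply S → ε:  a a a a b b b b

Final answer: S ⇒ a S b ⇒ a a S b b ⇒ a a a S b b b ⇒ a a a a S b b b b ⇒ a a a a b b b b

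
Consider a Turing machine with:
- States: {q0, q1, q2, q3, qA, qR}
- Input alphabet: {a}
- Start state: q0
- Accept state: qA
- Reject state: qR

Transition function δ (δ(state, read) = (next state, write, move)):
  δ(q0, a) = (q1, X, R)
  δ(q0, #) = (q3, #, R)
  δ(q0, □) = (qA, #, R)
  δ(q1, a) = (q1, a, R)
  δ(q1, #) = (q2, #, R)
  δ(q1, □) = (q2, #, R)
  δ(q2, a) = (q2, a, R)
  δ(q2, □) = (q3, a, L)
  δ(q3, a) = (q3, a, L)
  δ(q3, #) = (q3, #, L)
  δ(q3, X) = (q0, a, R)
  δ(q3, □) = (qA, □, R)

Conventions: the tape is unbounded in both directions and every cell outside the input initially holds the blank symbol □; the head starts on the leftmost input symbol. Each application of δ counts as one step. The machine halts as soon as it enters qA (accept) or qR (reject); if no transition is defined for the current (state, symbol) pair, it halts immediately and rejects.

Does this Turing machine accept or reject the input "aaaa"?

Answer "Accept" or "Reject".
Trace (configuration after each step, as tape_left[state]tape_right with head position):
Step 0: [q0]aaaa (head at position 0)
Step 1: X[q1]aaa (head 1)
Step 2: Xa[q1]aa (head 2)
Step 3: Xaa[q1]a (head 3)
Step 4: Xaaa[q1]□ (head 4)
Step 5: Xaaa#[q2]□ (head 5)
Step 6: Xaaa[q3]#a (head 4)
Step 7: Xaa[q3]a#a (head 3)
Step 8: Xa[q3]aa#a (head 2)
Step 9: X[q3]aaa#a (head 1)
Step 10: [q3]Xaaa#a (head 0)
Step 11: a[q0]aaa#a (head 1)
Step 12: aX[q1]aa#a (head 2)
Step 13: aXa[q1]a#a (head 3)
Step 14: aXaa[q1]#a (head 4)
Step 15: aXaa#[q2]a (head 5)
Step 16: aXaa#a[q2]□ (head 6)
Step 17: aXaa#[q3]aa (head 5)
Step 18: aXaa[q3]#aa (head 4)
Step 19: aXa[q3]a#aa (head 3)
Step 20: aX[q3]aa#aa (head 2)
Step 21: a[q3]Xaa#aa (head 1)
Step 22: aa[q0]aa#aa (head 2)
Step 23: aaX[q1]a#aa (head 3)
Step 24: aaXa[q1]#aa (head 4)
Step 25: aaXa#[q2]aa (head 5)
Step 26: aaXa#a[q2]a (head 6)
Step 27: aaXa#aa[q2]□ (head 7)
Step 28: aaXa#a[q3]aa (head 6)
Step 29: aaXa#[q3]aaa (head 5)
Step 30: aaXa[q3]#aaa (head 4)
Step 31: aaX[q3]a#aaa (head 3)
Step 32: aa[q3]Xa#aaa (head 2)
Step 33: aaa[q0]a#aaa (head 3)
Step 34: aaaX[q1]#aaa (head 4)
Step 35: aaaX#[q2]aaa (head 5)
Step 36: aaaX#a[q2]aa (head 6)
Step 37: aaaX#aa[q2]a (head 7)
Step 38: aaaX#aaa[q2]□ (head 8)
Step 39: aaaX#aa[q3]aa (head 7)
Step 40: aaaX#a[q3]aaa (head 6)
Step 41: aaaX#[q3]aaaa (head 5)
Step 42: aaaX[q3]#aaaa (head 4)
Step 43: aaa[q3]X#aaaa (head 3)
Step 44: aaaa[q0]#aaaa (head 4)
Step 45: aaaa#[q3]aaaa (head 5)
Step 46: aaaa[q3]#aaaa (head 4)
Step 47: aaa[q3]a#aaaa (head 3)
Step 48: aa[q3]aa#aaaa (head 2)
Step 49: a[q3]aaa#aaaa (head 1)
Step 50: [q3]aaaa#aaaa (head 0)
Step 51: [q3]□aaaa#aaaa (head -1)
Step 52: □[qA]aaaa#aaaa (head 0)
The machine is in qA, so it halts and accepts.

Final answer: Accept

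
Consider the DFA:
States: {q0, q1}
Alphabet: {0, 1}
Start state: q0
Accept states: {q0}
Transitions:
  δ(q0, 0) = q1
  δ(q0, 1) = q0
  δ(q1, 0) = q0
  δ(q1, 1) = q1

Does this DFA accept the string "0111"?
Processing string "0111":
  q0 --0--> q1
  q1 --1--> q1
  q1 --1--> q1
  q1 --1--> q1
Final state: q1
Accept states: {q0}
q1 is not an accept state, so the string is rejected.

Final answer: No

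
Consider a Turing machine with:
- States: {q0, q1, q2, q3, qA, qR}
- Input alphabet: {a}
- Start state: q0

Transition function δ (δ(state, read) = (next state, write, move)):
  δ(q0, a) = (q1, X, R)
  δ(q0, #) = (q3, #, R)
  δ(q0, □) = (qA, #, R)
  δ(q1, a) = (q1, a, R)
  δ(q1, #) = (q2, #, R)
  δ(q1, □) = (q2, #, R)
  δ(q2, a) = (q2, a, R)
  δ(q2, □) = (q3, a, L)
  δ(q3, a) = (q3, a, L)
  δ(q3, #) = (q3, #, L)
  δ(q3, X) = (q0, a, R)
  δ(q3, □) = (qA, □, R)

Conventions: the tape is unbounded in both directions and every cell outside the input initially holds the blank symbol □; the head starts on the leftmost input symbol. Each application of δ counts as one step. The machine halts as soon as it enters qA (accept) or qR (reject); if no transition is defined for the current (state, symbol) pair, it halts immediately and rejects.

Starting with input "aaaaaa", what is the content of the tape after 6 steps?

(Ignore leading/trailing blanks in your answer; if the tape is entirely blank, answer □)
Step 0: [q0]aaaaaa (head at position 0)
Step 1: δ(q0, a) = (q1, X, R)  ⊢  X[q1]aaaaa (head at position 1)
Step 2: δ(q1, a) = (q1, a, R)  ⊢  Xa[q1]aaaa (head at position 2)
Step 3: δ(q1, a) = (q1, a, R)  ⊢  Xaa[q1]aaa (head at position 3)
Step 4: δ(q1, a) = (q1, a, R)  ⊢  Xaaa[q1]aa (head at position 4)
Step 5: δ(q1, a) = (q1, a, R)  ⊢  Xaaaa[q1]a (head at position 5)
Step 6: δ(q1, a) = (q1, a, R)  ⊢  Xaaaaa[q1]□ (head at position 6)
Tape after 6 steps (ignoring surrounding blanks): Xaaaaa

Final answer: Tape: Xaaaaa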